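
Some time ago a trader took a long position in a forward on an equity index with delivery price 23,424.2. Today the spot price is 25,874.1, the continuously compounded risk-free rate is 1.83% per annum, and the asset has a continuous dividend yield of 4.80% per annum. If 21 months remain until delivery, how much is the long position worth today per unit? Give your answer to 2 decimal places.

1103.53

Current fair forward for the remaining 21 months: F = S·e^((r − q)·T), (r − q) = 0.0183 − 0.0480 = -0.0297
F = 25874.1 · e^(-0.0297 × 21/12) = 25874.1 × 0.94935260 = 24563.6441
Value of long forward = (F − K)·e^(−rT) = (24563.6441 − 23424.2) · e^(−0.0183·21/12)
= 1139.4441 × 0.96848237 = 1103.53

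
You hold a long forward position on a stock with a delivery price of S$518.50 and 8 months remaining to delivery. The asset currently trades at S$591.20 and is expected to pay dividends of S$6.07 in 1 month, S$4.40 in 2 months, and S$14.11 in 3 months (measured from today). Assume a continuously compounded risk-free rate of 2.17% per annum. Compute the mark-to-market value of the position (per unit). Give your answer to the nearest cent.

PV(remaining dividends) I = 6.07·e^(−0.0217·1/12) + 4.40·e^(−0.0217·2/12) + 14.11·e^(−0.0217·3/12) = 24.4768
Current forward F = (S − I)·e^(rT) = (591.20 − 24.4768)·e^(0.0217·8/12) = 566.7232 × 1.014572 = 574.9815
Value (long) = (F − K)·e^(−rT) = (574.9815 − 518.50) × 0.985637 = 55.6703
Value = S$55.67

S$55.67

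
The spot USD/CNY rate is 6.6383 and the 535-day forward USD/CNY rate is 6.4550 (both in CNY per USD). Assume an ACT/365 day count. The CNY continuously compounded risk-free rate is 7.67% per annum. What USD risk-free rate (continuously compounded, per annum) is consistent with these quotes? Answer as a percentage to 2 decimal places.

F = S·e^((r_CNY − r_USD)T) ⇒ r_USD = r_CNY − ln(F/S)/T
ln(6.4550/6.6383) = -0.028001; /(535/365) = -0.019103
r_USD = 0.0767 + 0.019103 = 0.095803
r_USD = 9.58%

9.58%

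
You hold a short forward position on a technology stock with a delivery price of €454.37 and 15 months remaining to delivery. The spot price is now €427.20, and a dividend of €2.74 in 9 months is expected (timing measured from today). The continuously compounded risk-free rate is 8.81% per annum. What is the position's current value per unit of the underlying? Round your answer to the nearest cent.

-€17.65

PV(remaining dividends) I = 2.74·e^(−0.0881·9/12) = 2.5648
Current forward F = (S − I)·e^(rT) = (427.20 − 2.5648)·e^(0.0881·15/12) = 424.6352 × 1.116418 = 474.0704
Value (long) = (F − K)·e^(−rT) = (474.0704 − 454.37) × 0.895722 = 17.6461
Short position value = −(long value) = -€17.65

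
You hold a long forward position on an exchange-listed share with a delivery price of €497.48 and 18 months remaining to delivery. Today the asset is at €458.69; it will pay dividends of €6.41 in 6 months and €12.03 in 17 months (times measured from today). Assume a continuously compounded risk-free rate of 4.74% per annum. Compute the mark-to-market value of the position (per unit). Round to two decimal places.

-€22.16

PV(remaining dividends) I = 6.41·e^(−0.0474·6/12) + 12.03·e^(−0.0474·17/12) = 17.5086
Current forward F = (S − I)·e^(rT) = (458.69 − 17.5086)·e^(0.0474·18/12) = 441.1814 × 1.073689 = 473.6916
Value (long) = (F − K)·e^(−rT) = (473.6916 − 497.48) × 0.931369 = -22.1558
Value = -€22.16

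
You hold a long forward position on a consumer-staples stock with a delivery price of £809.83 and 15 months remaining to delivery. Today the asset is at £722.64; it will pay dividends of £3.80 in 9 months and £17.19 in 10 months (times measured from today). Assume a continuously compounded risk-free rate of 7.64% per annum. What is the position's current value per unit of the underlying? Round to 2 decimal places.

-£33.15

PV(remaining dividends) I = 3.80·e^(−0.0764·9/12) + 17.19·e^(−0.0764·10/12) = 19.7181
Current forward F = (S − I)·e^(rT) = (722.64 − 19.7181)·e^(0.0764·15/12) = 702.9219 × 1.100209 = 773.3610
Value (long) = (F − K)·e^(−rT) = (773.3610 − 809.83) × 0.908918 = -33.1473
Value = -£33.15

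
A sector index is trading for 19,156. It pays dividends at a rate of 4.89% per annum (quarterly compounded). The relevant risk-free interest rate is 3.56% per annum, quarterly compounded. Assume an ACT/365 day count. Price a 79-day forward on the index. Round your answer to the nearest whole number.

19,102

F = S · (1+r/4)^(4T) / (1+q/4)^(4T)
= 19156 × 1.007701 / 1.010575 = 19156 × 0.997156
F = 19,102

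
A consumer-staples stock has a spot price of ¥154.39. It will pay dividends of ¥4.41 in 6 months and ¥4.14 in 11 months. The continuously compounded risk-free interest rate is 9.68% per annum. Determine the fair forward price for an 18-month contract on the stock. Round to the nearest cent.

¥169.28

PV(dividends) I = 4.41·e^(−0.0968·6/12) + 4.14·e^(−0.0968·11/12)
I = 4.2016 + 3.7885 = 7.9901
F = (S − I)·e^(rT) = (154.39 − 7.9901) · e^(0.0968·18/12)
= 146.3999 · e^0.145200 = 146.3999 × 1.156271 = ¥169.28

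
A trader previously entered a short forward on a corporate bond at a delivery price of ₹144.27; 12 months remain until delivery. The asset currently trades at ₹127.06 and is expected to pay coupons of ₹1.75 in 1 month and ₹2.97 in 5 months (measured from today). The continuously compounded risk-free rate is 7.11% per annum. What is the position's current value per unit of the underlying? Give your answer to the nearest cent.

₹11.93

PV(remaining coupons) I = 1.75·e^(−0.0711·1/12) + 2.97·e^(−0.0711·5/12) = 4.6230
Current forward F = (S − I)·e^(rT) = (127.06 − 4.6230)·e^(0.0711·12/12) = 122.4370 × 1.073689 = 131.4593
Value (long) = (F − K)·e^(−rT) = (131.4593 − 144.27) × 0.931369 = -11.9315
Short position value = −(long value) = ₹11.93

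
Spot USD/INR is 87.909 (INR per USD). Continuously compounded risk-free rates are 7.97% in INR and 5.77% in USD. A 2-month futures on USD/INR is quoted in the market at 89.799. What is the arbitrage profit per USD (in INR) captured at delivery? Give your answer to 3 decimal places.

Fair futures: F* = S·e^(carry·T), with carry = (r_INR − r_USD) = 0.0797 − 0.0577 = 0.0220
F* = 87.909 · e^(0.0220 × 2/12) = 87.909 · e^0.003667 = 87.909 × 1.003674 = 88.2320
Market 89.799 > fair 88.2320: forward overpriced → cash-and-carry (buy spot, short the forward).
At maturity, profit = |F_mkt − F*| = |89.799 − 88.2320| = 1.567 per USD (in INR)

1.567 per USD (in INR)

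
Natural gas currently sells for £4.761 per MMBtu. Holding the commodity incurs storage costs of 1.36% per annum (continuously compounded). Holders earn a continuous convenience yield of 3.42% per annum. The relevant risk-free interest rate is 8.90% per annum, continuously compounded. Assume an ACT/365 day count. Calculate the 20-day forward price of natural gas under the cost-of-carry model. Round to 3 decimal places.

Net carry = r + u − y = 0.0890 + 0.0136 − 0.0342 = 0.0684
F = S·e^((r+u−y)T) = 4.761 · e^(0.0684 × 20/365) = 4.761 · e^0.003748
= 4.761 × 1.003755 = £4.779 per MMBtu

£4.779 per MMBtu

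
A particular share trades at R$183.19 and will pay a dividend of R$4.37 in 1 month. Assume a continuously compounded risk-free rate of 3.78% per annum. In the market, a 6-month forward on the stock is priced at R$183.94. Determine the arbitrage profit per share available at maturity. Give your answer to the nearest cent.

R$1.69 per share

PV(dividends) I = 4.37·e^(−0.0378·1/12) = 4.3563
Fair forward F* = (S − I)·e^(rT) = (183.19 − 4.3563)·e^0.018900 = 178.8337 × 1.019080 = 182.2458
Market R$183.94 > fair 182.2458: forward overpriced → cash-and-carry (borrow at r, buy the stock and collect the dividends, short the forward).
Profit at T = |F_mkt − F*| = |183.94 − 182.2458| = R$1.69 per share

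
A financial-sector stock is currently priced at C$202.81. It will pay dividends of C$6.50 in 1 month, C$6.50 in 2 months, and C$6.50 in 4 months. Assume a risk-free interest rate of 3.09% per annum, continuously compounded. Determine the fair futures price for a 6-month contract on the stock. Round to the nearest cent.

C$186.28

PV(dividends) I = 6.50·e^(−0.0309·1/12) + 6.50·e^(−0.0309·2/12) + 6.50·e^(−0.0309·4/12)
I = 6.4833 + 6.4666 + 6.4334 = 19.3833
F = (S − I)·e^(rT) = (202.81 − 19.3833) · e^(0.0309·6/12)
= 183.4267 · e^0.015450 = 183.4267 × 1.015570 = C$186.28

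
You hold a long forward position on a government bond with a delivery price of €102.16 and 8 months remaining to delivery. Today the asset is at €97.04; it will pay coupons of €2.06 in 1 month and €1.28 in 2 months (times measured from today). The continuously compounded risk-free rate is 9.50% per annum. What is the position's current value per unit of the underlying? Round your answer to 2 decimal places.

PV(remaining coupons) I = 2.06·e^(−0.0950·1/12) + 1.28·e^(−0.0950·2/12) = 3.3036
Current forward F = (S − I)·e^(rT) = (97.04 − 3.3036)·e^(0.0950·8/12) = 93.7364 × 1.065382 = 99.8651
Value (long) = (F − K)·e^(−rT) = (99.8651 − 102.16) × 0.938631 = -2.1541
Value = -€2.15

-€2.15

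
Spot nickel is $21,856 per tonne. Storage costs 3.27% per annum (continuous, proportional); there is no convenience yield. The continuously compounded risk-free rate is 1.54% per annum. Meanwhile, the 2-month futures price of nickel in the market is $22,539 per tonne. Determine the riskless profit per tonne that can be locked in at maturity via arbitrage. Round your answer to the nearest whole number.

$507 per tonne

Fair futures: F* = S·e^(carry·T), with carry = (r + u) = 0.0154 + 0.0327 = 0.0481
F* = 21856 · e^(0.0481 × 2/12) = 21856 · e^0.008017 = 21856 × 1.008049 = $22031.9189
Market $22539 > fair $22031.9189: forward overpriced → cash-and-carry (buy spot, short the forward).
At maturity, profit = |F_mkt − F*| = |22539 − 22031.9189| = $507 per tonne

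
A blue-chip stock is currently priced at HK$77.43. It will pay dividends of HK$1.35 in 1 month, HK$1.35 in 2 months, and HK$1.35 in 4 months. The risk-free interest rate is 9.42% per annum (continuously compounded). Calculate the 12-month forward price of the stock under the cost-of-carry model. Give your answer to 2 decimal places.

PV(dividends) I = 1.35·e^(−0.0942·1/12) + 1.35·e^(−0.0942·2/12) + 1.35·e^(−0.0942·4/12)
I = 1.3394 + 1.3290 + 1.3083 = 3.9767
F = (S − I)·e^(rT) = (77.43 − 3.9767) · e^(0.0942·12/12)
= 73.4533 · e^0.094200 = 73.4533 × 1.098779 = HK$80.71

HK$80.71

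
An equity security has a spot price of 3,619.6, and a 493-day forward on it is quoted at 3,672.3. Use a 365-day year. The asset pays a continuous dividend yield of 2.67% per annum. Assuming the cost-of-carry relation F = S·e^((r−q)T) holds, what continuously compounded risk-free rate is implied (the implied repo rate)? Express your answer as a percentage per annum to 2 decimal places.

3.74%

From F = S·e^((r−q)T): (r − q) = ln(F/S)/T
ln(3672.3/3619.6) = ln(1.014560) = 0.014455
(r − q) = 0.014455 / (493/365) = 0.010702
r = ln(F/S)/T + q = 0.010702 + 0.0267 = 0.037402
r = 3.74%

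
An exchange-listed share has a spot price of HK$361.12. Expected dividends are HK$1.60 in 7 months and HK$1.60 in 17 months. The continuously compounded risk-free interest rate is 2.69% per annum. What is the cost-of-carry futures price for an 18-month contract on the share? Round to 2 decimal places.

HK$372.75

PV(dividends) I = 1.60·e^(−0.0269·7/12) + 1.60·e^(−0.0269·17/12)
I = 1.5751 + 1.5402 = 3.1153
F = (S − I)·e^(rT) = (361.12 − 3.1153) · e^(0.0269·18/12)
= 358.0047 · e^0.040350 = 358.0047 × 1.041175 = HK$372.75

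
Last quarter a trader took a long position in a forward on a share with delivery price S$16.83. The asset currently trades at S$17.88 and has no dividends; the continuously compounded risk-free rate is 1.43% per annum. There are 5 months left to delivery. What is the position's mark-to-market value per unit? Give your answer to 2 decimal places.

S$1.15

Current fair forward for the remaining 5 months: F = S·e^(r·T), r = 0.0143
F = 17.88 · e^(0.0143 × 5/12) = 17.88 × 1.005976 = 17.9869
Value of long forward = (F − K)·e^(−rT) = (17.9869 − 16.83) · e^(−0.0143·5/12)
= 1.1569 × 0.994059 = 1.15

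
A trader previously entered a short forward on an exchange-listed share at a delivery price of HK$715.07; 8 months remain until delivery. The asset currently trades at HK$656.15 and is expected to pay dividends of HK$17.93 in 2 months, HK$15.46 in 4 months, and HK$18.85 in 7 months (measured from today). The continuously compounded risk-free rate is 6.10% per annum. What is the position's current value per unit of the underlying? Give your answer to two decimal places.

HK$81.51

PV(remaining dividends) I = 17.93·e^(−0.0610·2/12) + 15.46·e^(−0.0610·4/12) + 18.85·e^(−0.0610·7/12) = 51.0885
Current forward F = (S − I)·e^(rT) = (656.15 − 51.0885)·e^(0.0610·8/12) = 605.0615 × 1.041505 = 630.1746
Value (long) = (F − K)·e^(−rT) = (630.1746 − 715.07) × 0.960149 = -81.5122
Short position value = −(long value) = HK$81.51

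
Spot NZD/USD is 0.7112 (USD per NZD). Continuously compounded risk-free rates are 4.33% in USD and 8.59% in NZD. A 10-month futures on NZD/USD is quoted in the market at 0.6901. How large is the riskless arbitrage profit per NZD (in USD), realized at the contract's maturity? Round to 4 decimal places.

Fair futures: F* = S·e^(carry·T), with carry = (r_USD − r_NZD) = 0.0433 − 0.0859 = -0.0426
F* = 0.7112 · e^(-0.0426 × 10/12) = 0.7112 · e^-0.035500 = 0.7112 × 0.965123 = 0.6864
Market 0.6901 > fair 0.6864: forward overpriced → cash-and-carry (buy spot, short the forward).
At maturity, profit = |F_mkt − F*| = |0.6901 − 0.6864| = 0.0037 per NZD (in USD)

0.0037 per NZD (in USD)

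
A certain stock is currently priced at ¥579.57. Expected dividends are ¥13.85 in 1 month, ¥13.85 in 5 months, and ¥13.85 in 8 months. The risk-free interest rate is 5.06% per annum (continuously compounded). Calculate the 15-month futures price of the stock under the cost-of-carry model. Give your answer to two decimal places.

¥574.01

PV(dividends) I = 13.85·e^(−0.0506·1/12) + 13.85·e^(−0.0506·5/12) + 13.85·e^(−0.0506·8/12)
I = 13.7917 + 13.5611 + 13.3906 = 40.7434
F = (S − I)·e^(rT) = (579.57 − 40.7434) · e^(0.0506·15/12)
= 538.8266 · e^0.063250 = 538.8266 × 1.065293 = ¥574.01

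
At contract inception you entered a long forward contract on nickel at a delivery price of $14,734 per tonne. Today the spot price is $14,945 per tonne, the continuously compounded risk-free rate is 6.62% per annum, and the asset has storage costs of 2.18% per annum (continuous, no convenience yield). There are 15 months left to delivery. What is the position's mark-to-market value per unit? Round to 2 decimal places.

Current fair forward for the remaining 15 months: F = S·e^((r + u)·T), (r + u) = 0.0662 + 0.0218 = 0.0880
F = 14945 · e^(0.0880 × 15/12) = 14945 × 1.11627807 = 16682.7758
Value of long forward = (F − K)·e^(−rT) = (16682.7758 − 14734) · e^(−0.0662·15/12)
= 1948.7758 × 0.92058126 = 1794.01

$1794.01 per tonne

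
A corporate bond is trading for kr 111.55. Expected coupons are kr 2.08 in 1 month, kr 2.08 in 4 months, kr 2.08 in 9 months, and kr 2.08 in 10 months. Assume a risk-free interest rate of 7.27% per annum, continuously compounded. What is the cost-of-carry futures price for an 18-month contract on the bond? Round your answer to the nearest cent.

kr 115.45

PV(coupons) I = 2.08·e^(−0.0727·1/12) + 2.08·e^(−0.0727·4/12) + 2.08·e^(−0.0727·9/12) + 2.08·e^(−0.0727·10/12)
I = 2.0674 + 2.0302 + 1.9696 + 1.9577 = 8.0249
F = (S − I)·e^(rT) = (111.55 − 8.0249) · e^(0.0727·18/12)
= 103.5251 · e^0.109050 = 103.5251 × 1.115218 = kr 115.45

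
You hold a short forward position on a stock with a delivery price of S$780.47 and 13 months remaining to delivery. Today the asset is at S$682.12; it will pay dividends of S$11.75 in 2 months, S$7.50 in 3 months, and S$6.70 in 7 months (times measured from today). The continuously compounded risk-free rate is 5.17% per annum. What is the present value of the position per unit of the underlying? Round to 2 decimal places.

S$81.39

PV(remaining dividends) I = 11.75·e^(−0.0517·2/12) + 7.50·e^(−0.0517·3/12) + 6.70·e^(−0.0517·7/12) = 25.5538
Current forward F = (S − I)·e^(rT) = (682.12 − 25.5538)·e^(0.0517·13/12) = 656.5662 × 1.057606 = 694.3884
Value (long) = (F − K)·e^(−rT) = (694.3884 − 780.47) × 0.945531 = -81.3928
Short position value = −(long value) = S$81.39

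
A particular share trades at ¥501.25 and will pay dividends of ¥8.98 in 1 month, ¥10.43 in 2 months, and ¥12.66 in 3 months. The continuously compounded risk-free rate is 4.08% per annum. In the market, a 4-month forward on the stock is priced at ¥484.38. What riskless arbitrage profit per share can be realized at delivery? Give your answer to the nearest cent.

PV(dividends) I = 8.98·e^(−0.0408·1/12) + 10.43·e^(−0.0408·2/12) + 12.66·e^(−0.0408·3/12) = 31.8404
Fair forward F* = (S − I)·e^(rT) = (501.25 − 31.8404)·e^0.013600 = 469.4096 × 1.013693 = 475.8372
Market ¥484.38 > fair 475.8372: forward overpriced → cash-and-carry (borrow at r, buy the stock and collect the dividends, short the forward).
Profit at T = |F_mkt − F*| = |484.38 − 475.8372| = ¥8.54 per share

¥8.54 per share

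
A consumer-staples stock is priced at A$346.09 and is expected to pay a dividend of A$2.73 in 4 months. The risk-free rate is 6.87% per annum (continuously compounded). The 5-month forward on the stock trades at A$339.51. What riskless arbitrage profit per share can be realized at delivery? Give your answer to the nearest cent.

PV(dividends) I = 2.73·e^(−0.0687·4/12) = 2.6682
Fair forward F* = (S − I)·e^(rT) = (346.09 − 2.6682)·e^0.028625 = 343.4218 × 1.029039 = 353.3944
Market A$339.51 < fair 353.3944: forward underpriced → reverse cash-and-carry (short the stock, invest proceeds at r, pay the dividends, go long the forward).
Profit at T = |F_mkt − F*| = |339.51 − 353.3944| = A$13.88 per share

A$13.88 per share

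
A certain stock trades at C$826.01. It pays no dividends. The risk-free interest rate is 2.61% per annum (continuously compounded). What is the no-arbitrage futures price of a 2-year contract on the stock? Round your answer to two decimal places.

C$870.27

F = S·e^(rT) = 826.01 · e^(0.0261 × 2)
= 826.01 · e^0.052200 = 826.01 × 1.053586
F = C$870.27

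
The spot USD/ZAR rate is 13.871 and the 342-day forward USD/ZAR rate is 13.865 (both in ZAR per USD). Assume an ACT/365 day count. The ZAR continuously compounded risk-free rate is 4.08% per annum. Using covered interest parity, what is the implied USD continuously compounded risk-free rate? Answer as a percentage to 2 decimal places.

F = S·e^((r_ZAR − r_USD)T) ⇒ r_USD = r_ZAR − ln(F/S)/T
ln(13.865/13.871) = -0.000433; /(342/365) = -0.000462
r_USD = 0.0408 + 0.000462 = 0.041262
r_USD = 4.13%

4.13%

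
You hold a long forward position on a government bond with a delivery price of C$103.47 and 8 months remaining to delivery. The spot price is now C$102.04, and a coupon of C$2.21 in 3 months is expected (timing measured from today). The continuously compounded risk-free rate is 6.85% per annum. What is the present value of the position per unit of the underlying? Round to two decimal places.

C$1.02

PV(remaining coupons) I = 2.21·e^(−0.0685·3/12) = 2.1725
Current forward F = (S − I)·e^(rT) = (102.04 − 2.1725)·e^(0.0685·8/12) = 99.8675 × 1.046725 = 104.5338
Value (long) = (F − K)·e^(−rT) = (104.5338 − 103.47) × 0.955360 = 1.0163
Value = C$1.02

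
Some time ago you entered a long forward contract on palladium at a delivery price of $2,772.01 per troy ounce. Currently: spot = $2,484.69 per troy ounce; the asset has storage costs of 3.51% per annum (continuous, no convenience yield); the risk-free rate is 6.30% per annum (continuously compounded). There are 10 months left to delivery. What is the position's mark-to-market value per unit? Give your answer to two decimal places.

Current fair forward for the remaining 10 months: F = S·e^((r + u)·T), (r + u) = 0.0630 + 0.0351 = 0.0981
F = 2484.69 · e^(0.0981 × 10/12) = 2484.69 × 1.08518448 = 2696.3470
Value of long forward = (F − K)·e^(−rT) = (2696.3470 − 2772.01) · e^(−0.0630·10/12)
= -75.6630 × 0.94885432 = -71.79

-$71.79 per troy ounce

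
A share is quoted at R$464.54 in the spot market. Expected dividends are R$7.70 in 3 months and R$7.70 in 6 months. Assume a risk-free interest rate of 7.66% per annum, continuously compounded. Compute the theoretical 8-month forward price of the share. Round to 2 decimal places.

PV(dividends) I = 7.70·e^(−0.0766·3/12) + 7.70·e^(−0.0766·6/12)
I = 7.5539 + 7.4107 = 14.9646
F = (S − I)·e^(rT) = (464.54 − 14.9646) · e^(0.0766·8/12)
= 449.5754 · e^0.051067 = 449.5754 × 1.052393 = R$473.13

R$473.13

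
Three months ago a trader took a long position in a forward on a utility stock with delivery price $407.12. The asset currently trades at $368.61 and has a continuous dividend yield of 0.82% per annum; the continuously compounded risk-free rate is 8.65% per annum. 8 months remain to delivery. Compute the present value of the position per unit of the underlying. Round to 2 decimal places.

-$17.71

Current fair forward for the remaining 8 months: F = S·e^((r − q)·T), (r − q) = 0.0865 − 0.0082 = 0.0783
F = 368.61 · e^(0.0783 × 8/12) = 368.61 × 1.053586 = 388.3623
Value of long forward = (F − K)·e^(−rT) = (388.3623 − 407.12) · e^(−0.0865·8/12)
= -18.7577 × 0.943965 = -17.71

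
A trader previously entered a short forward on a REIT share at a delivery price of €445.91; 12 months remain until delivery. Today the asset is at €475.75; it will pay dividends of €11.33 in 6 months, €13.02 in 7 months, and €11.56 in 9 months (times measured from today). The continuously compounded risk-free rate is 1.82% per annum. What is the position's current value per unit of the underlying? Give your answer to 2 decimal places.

PV(remaining dividends) I = 11.33·e^(−0.0182·6/12) + 13.02·e^(−0.0182·7/12) + 11.56·e^(−0.0182·9/12) = 35.5131
Current forward F = (S − I)·e^(rT) = (475.75 − 35.5131)·e^(0.0182·12/12) = 440.2369 × 1.018367 = 448.3227
Value (long) = (F − K)·e^(−rT) = (448.3227 − 445.91) × 0.981965 = 2.3692
Short position value = −(long value) = -€2.37

-€2.37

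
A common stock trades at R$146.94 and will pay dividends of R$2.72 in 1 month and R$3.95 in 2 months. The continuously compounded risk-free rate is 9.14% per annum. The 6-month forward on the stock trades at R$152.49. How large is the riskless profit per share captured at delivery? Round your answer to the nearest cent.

R$5.58 per share

PV(dividends) I = 2.72·e^(−0.0914·1/12) + 3.95·e^(−0.0914·2/12) = 6.5896
Fair forward F* = (S − I)·e^(rT) = (146.94 − 6.5896)·e^0.045700 = 140.3504 × 1.046760 = 146.9132
Market R$152.49 > fair 146.9132: forward overpriced → cash-and-carry (borrow at r, buy the stock and collect the dividends, short the forward).
Profit at T = |F_mkt − F*| = |152.49 − 146.9132| = R$5.58 per share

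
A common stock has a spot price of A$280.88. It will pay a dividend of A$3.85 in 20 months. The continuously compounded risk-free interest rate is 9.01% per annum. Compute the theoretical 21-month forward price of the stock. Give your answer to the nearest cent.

A$324.97

PV(dividends) I = 3.85·e^(−0.0901·20/12)
I = 3.3132
F = (S − I)·e^(rT) = (280.88 − 3.3132) · e^(0.0901·21/12)
= 277.5668 · e^0.157675 = 277.5668 × 1.170786 = A$324.97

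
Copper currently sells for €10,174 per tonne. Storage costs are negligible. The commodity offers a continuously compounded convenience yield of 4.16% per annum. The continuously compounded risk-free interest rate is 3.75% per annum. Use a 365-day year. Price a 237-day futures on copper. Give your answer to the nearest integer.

€10,147 per tonne

Net carry = r + u − y = 0.0375 + 0.0000 − 0.0416 = -0.0041
F = S·e^((r+u−y)T) = 10174 · e^(-0.0041 × 237/365) = 10174 · e^-0.002662
= 10174 × 0.997342 = €10,147 per tonne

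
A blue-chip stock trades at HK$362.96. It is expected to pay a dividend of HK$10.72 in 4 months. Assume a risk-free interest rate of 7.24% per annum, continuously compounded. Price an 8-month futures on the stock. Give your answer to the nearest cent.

HK$369.93

PV(dividends) I = 10.72·e^(−0.0724·4/12)
I = 10.4644
F = (S − I)·e^(rT) = (362.96 − 10.4644) · e^(0.0724·8/12)
= 352.4956 · e^0.048267 = 352.4956 × 1.049451 = HK$369.93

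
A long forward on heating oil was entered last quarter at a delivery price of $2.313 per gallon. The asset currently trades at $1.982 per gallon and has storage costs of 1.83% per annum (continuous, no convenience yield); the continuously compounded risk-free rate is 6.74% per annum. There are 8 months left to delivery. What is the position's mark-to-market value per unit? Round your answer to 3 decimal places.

-$0.205 per gallon

Current fair forward for the remaining 8 months: F = S·e^((r + u)·T), (r + u) = 0.0674 + 0.0183 = 0.0857
F = 1.982 · e^(0.0857 × 8/12) = 1.982 × 1.058797 = 2.0985
Value of long forward = (F − K)·e^(−rT) = (2.0985 − 2.313) · e^(−0.0674·8/12)
= -0.2145 × 0.956061 = -0.205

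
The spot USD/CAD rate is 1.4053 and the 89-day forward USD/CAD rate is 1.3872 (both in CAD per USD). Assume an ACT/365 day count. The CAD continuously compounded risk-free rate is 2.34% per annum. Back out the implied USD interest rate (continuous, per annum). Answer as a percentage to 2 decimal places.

7.66%

F = S·e^((r_CAD − r_USD)T) ⇒ r_USD = r_CAD − ln(F/S)/T
ln(1.3872/1.4053) = -0.012963; /(89/365) = -0.053163
r_USD = 0.0234 + 0.053163 = 0.076563
r_USD = 7.66%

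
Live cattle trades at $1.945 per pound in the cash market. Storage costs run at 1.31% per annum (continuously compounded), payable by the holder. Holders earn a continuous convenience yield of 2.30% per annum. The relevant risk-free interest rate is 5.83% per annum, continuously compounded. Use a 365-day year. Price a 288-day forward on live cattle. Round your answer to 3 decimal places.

$2.021 per pound

Net carry = r + u − y = 0.0583 + 0.0131 − 0.0230 = 0.0484
F = S·e^((r+u−y)T) = 1.945 · e^(0.0484 × 288/365) = 1.945 · e^0.038190
= 1.945 × 1.038929 = $2.021 per pound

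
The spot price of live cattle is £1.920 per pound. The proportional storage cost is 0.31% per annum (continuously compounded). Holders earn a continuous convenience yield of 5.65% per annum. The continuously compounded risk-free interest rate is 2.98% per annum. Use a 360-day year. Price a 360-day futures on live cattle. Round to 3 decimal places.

£1.875 per pound

Net carry = r + u − y = 0.0298 + 0.0031 − 0.0565 = -0.0236
F = S·e^((r+u−y)T) = 1.920 · e^(-0.0236 × 360/360) = 1.920 · e^-0.023600
= 1.920 × 0.976676 = £1.875 per pound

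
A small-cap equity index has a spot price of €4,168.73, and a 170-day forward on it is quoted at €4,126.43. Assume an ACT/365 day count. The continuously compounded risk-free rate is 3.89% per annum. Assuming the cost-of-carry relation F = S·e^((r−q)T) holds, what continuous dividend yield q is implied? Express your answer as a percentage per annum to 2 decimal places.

6.08%

From F = S·e^((r−q)T): (r − q) = ln(F/S)/T
ln(4126.43/4168.73) = ln(0.989853) = -0.010199
(r − q) = -0.010199 / (170/365) = -0.021898
q = r − ln(F/S)/T = 0.0389 + 0.021898 = 0.060798
q = 6.08%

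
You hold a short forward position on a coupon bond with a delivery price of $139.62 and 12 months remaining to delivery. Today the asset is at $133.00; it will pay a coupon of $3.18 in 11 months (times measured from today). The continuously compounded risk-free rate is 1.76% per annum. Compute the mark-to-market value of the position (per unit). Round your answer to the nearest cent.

$7.31

PV(remaining coupons) I = 3.18·e^(−0.0176·11/12) = 3.1291
Current forward F = (S − I)·e^(rT) = (133.00 − 3.1291)·e^(0.0176·12/12) = 129.8709 × 1.017756 = 132.1769
Value (long) = (F − K)·e^(−rT) = (132.1769 − 139.62) × 0.982554 = -7.3132
Short position value = −(long value) = $7.31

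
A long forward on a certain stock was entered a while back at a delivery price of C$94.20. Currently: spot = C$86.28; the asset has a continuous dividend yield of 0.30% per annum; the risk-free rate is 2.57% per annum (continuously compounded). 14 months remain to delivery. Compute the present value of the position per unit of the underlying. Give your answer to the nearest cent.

Current fair forward for the remaining 14 months: F = S·e^((r − q)·T), (r − q) = 0.0257 − 0.0030 = 0.0227
F = 86.28 · e^(0.0227 × 14/12) = 86.28 × 1.026837 = 88.5955
Value of long forward = (F − K)·e^(−rT) = (88.5955 − 94.20) · e^(−0.0257·14/12)
= -5.6045 × 0.970462 = -5.44

-C$5.44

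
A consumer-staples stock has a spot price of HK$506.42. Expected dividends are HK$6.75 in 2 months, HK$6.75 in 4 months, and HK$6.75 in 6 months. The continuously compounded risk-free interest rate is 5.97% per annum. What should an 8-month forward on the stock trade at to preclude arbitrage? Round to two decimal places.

PV(dividends) I = 6.75·e^(−0.0597·2/12) + 6.75·e^(−0.0597·4/12) + 6.75·e^(−0.0597·6/12)
I = 6.6832 + 6.6170 + 6.5515 = 19.8517
F = (S − I)·e^(rT) = (506.42 − 19.8517) · e^(0.0597·8/12)
= 486.5683 · e^0.039800 = 486.5683 × 1.040603 = HK$506.32

HK$506.32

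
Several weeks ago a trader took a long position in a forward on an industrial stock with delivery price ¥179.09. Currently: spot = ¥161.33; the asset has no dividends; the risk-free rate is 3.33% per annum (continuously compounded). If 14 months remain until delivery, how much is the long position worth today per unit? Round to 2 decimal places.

Current fair forward for the remaining 14 months: F = S·e^(r·T), r = 0.0333
F = 161.33 · e^(0.0333 × 14/12) = 161.33 × 1.039615 = 167.7211
Value of long forward = (F − K)·e^(−rT) = (167.7211 − 179.09) · e^(−0.0333·14/12)
= -11.3689 × 0.961895 = -10.94

-¥10.94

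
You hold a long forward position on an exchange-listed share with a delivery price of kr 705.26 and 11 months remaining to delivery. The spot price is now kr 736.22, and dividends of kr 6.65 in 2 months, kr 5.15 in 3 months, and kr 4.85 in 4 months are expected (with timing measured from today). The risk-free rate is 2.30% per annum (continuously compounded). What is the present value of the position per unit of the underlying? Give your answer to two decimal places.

PV(remaining dividends) I = 6.65·e^(−0.0230·2/12) + 5.15·e^(−0.0230·3/12) + 4.85·e^(−0.0230·4/12) = 16.5580
Current forward F = (S − I)·e^(rT) = (736.22 − 16.5580)·e^(0.0230·11/12) = 719.6620 × 1.021307 = 734.9958
Value (long) = (F − K)·e^(−rT) = (734.9958 − 705.26) × 0.979137 = 29.1154
Value = kr 29.12

kr 29.12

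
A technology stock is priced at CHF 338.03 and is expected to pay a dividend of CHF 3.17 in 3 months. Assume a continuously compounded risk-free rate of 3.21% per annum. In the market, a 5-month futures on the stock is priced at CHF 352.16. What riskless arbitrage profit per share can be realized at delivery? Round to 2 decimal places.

CHF 12.77 per share

PV(dividends) I = 3.17·e^(−0.0321·3/12) = 3.1447
Fair futures F* = (S − I)·e^(rT) = (338.03 − 3.1447)·e^0.013375 = 334.8853 × 1.013465 = 339.3945
Market CHF 352.16 > fair 339.3945: forward overpriced → cash-and-carry (borrow at r, buy the stock and collect the dividends, short the forward).
Profit at T = |F_mkt − F*| = |352.16 − 339.3945| = CHF 12.77 per share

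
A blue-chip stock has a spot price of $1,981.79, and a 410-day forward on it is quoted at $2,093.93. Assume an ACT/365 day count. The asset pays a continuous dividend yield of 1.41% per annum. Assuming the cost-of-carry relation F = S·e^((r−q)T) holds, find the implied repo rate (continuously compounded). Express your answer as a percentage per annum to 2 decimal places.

From F = S·e^((r−q)T): (r − q) = ln(F/S)/T
ln(2093.93/1981.79) = ln(1.056585) = 0.055042
(r − q) = 0.055042 / (410/365) = 0.049001
r = ln(F/S)/T + q = 0.049001 + 0.0141 = 0.063101
r = 6.31%

6.31%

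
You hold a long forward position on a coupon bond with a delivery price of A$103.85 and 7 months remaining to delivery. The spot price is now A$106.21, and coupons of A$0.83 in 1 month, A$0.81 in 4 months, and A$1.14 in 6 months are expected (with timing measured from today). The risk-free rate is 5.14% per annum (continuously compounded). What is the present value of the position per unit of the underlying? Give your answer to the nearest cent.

PV(remaining coupons) I = 0.83·e^(−0.0514·1/12) + 0.81·e^(−0.0514·4/12) + 1.14·e^(−0.0514·6/12) = 2.7338
Current forward F = (S − I)·e^(rT) = (106.21 − 2.7338)·e^(0.0514·7/12) = 103.4762 × 1.030437 = 106.6257
Value (long) = (F − K)·e^(−rT) = (106.6257 − 103.85) × 0.970462 = 2.6937
Value = A$2.69

A$2.69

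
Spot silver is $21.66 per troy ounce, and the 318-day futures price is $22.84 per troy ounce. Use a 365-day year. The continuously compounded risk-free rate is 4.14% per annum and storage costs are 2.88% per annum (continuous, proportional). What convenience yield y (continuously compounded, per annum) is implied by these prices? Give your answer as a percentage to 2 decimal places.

F = S·e^((r+u−y)T) ⇒ (r+u−y) = ln(F/S)/T
ln(22.84/21.66) = 0.053046; /T ⇒ 0.060886
y = r + u − ln(F/S)/T = 0.0414 + 0.0288 − 0.060886 = 0.009314
y = 0.93%

0.93%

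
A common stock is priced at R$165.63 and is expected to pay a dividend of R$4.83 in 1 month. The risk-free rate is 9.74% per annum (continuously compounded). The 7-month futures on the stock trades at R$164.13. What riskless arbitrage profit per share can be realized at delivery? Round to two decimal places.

R$6.11 per share

PV(dividends) I = 4.83·e^(−0.0974·1/12) = 4.7910
Fair futures F* = (S − I)·e^(rT) = (165.63 − 4.7910)·e^0.056817 = 160.8390 × 1.058462 = 170.2420
Market R$164.13 < fair 170.2420: forward underpriced → reverse cash-and-carry (short the stock, invest proceeds at r, pay the dividends, go long the forward).
Profit at T = |F_mkt − F*| = |164.13 − 170.2420| = R$6.11 per share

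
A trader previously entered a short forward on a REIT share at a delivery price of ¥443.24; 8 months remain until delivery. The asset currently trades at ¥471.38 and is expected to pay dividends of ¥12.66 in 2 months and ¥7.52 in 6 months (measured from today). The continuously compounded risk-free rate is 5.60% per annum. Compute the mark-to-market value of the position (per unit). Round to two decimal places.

PV(remaining dividends) I = 12.66·e^(−0.0560·2/12) + 7.52·e^(−0.0560·6/12) = 19.8548
Current forward F = (S − I)·e^(rT) = (471.38 − 19.8548)·e^(0.0560·8/12) = 451.5252 × 1.038039 = 468.7008
Value (long) = (F − K)·e^(−rT) = (468.7008 − 443.24) × 0.963355 = 24.5278
Short position value = −(long value) = -¥24.53

-¥24.53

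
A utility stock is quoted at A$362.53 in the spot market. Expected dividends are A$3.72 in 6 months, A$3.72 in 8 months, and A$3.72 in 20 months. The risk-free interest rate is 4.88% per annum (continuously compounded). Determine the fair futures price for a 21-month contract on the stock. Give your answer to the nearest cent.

PV(dividends) I = 3.72·e^(−0.0488·6/12) + 3.72·e^(−0.0488·8/12) + 3.72·e^(−0.0488·20/12)
I = 3.6303 + 3.6009 + 3.4294 = 10.6606
F = (S − I)·e^(rT) = (362.53 − 10.6606) · e^(0.0488·21/12)
= 351.8694 · e^0.085400 = 351.8694 × 1.089153 = A$383.24

A$383.24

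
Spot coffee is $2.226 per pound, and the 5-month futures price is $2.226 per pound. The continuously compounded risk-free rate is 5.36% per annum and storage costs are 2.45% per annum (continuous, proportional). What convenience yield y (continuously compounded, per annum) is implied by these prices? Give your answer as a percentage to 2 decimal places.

7.81%

F = S·e^((r+u−y)T) ⇒ (r+u−y) = ln(F/S)/T
ln(2.226/2.226) = 0.000000; /T ⇒ 0.000000
y = r + u − ln(F/S)/T = 0.0536 + 0.0245 + 0.000000 = 0.078100
y = 7.81%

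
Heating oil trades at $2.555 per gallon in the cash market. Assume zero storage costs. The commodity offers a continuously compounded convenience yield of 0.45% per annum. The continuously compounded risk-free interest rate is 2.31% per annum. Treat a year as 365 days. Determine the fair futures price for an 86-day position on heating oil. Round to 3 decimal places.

$2.566 per gallon

Net carry = r + u − y = 0.0231 + 0.0000 − 0.0045 = 0.0186
F = S·e^((r+u−y)T) = 2.555 · e^(0.0186 × 86/365) = 2.555 · e^0.004382
= 2.555 × 1.004392 = $2.566 per gallon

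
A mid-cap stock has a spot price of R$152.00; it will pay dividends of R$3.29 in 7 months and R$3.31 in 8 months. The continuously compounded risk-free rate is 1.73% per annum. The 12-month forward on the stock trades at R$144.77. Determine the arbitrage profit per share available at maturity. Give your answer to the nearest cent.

PV(dividends) I = 3.29·e^(−0.0173·7/12) + 3.31·e^(−0.0173·8/12) = 6.5290
Fair forward F* = (S − I)·e^(rT) = (152.00 − 6.5290)·e^0.017300 = 145.4710 × 1.017451 = 148.0096
Market R$144.77 < fair 148.0096: forward underpriced → reverse cash-and-carry (short the stock, invest proceeds at r, pay the dividends, go long the forward).
Profit at T = |F_mkt − F*| = |144.77 − 148.0096| = R$3.24 per share

R$3.24 per share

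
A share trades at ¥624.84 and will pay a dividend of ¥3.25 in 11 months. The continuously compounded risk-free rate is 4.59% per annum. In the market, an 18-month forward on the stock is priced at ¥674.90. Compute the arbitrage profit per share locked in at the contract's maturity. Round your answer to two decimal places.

¥8.86 per share

PV(dividends) I = 3.25·e^(−0.0459·11/12) = 3.1161
Fair forward F* = (S − I)·e^(rT) = (624.84 − 3.1161)·e^0.068850 = 621.7239 × 1.071276 = 666.0379
Market ¥674.90 > fair 666.0379: forward overpriced → cash-and-carry (borrow at r, buy the stock and collect the dividends, short the forward).
Profit at T = |F_mkt − F*| = |674.90 − 666.0379| = ¥8.86 per share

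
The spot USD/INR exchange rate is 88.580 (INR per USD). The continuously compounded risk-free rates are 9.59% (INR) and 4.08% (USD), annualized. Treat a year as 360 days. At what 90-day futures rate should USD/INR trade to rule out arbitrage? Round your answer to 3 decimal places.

89.809

F = S·e^((r_INR − r_USD)T) = 88.580 · e^((0.0959 − 0.0408) × 90/360)
= 88.580 · e^0.013775 = 88.580 × 1.013870
F = 89.809 INR per USD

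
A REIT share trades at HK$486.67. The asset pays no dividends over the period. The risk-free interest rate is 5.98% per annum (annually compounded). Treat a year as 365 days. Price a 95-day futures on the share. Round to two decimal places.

HK$494.08

F = S · (1+r)^T
= 486.67 × 1.015232
F = HK$494.08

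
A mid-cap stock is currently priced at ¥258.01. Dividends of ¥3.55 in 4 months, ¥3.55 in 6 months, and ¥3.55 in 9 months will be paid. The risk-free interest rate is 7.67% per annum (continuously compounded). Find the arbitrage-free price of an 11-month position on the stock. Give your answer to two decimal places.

PV(dividends) I = 3.55·e^(−0.0767·4/12) + 3.55·e^(−0.0767·6/12) + 3.55·e^(−0.0767·9/12)
I = 3.4604 + 3.4164 + 3.3515 = 10.2283
F = (S − I)·e^(rT) = (258.01 − 10.2283) · e^(0.0767·11/12)
= 247.7817 · e^0.070308 = 247.7817 × 1.072839 = ¥265.83

¥265.83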